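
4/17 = 0.24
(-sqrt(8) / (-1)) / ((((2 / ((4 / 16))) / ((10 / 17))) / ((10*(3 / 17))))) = 75*sqrt(2) / 289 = 0.37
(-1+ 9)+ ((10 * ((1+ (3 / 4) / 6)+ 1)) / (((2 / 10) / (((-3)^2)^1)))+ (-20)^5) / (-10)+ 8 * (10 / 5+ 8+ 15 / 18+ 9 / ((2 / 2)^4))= 7681705 / 24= 320071.04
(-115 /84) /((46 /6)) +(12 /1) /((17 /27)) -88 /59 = 488345 /28084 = 17.39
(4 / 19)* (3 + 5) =1.68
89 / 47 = 1.89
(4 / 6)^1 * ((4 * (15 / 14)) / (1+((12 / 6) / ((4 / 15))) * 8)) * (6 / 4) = 30 / 427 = 0.07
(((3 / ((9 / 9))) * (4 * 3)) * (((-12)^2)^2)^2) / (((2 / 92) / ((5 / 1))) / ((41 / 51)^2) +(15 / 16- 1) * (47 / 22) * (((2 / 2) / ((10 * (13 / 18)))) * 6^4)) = -47545733413601280 / 73574357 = -646226964.83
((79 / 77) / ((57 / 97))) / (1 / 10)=76630 / 4389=17.46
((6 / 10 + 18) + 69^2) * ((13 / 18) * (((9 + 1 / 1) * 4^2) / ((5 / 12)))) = 6627712 / 5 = 1325542.40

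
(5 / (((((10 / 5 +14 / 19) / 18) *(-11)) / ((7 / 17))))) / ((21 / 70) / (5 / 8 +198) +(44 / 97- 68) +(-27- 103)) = 4612430025 / 740195382212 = 0.01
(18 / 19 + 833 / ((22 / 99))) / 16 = 142479 / 608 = 234.34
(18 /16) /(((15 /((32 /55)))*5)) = 12 /1375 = 0.01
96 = 96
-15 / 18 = -5 / 6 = -0.83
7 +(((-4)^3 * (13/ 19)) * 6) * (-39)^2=-7592699/ 19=-399615.74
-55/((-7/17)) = 935/7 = 133.57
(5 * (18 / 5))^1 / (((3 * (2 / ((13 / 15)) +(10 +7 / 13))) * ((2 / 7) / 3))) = 819 / 167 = 4.90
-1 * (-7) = 7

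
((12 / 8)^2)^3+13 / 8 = 833 / 64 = 13.02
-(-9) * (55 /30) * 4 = 66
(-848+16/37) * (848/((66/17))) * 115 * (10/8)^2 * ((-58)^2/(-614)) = 68317928560000/374847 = 182255503.07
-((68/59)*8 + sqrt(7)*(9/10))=-544/59 - 9*sqrt(7)/10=-11.60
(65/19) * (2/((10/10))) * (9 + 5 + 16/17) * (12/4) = 99060/323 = 306.69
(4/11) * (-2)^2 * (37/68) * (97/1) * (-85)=-71780/11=-6525.45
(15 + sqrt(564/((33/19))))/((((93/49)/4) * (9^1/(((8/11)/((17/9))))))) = 7840/5797 + 3136 * sqrt(9823)/191301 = 2.98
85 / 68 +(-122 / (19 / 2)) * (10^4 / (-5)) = 1952095 / 76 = 25685.46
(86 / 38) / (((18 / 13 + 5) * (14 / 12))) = 3354 / 11039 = 0.30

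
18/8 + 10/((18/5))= 5.03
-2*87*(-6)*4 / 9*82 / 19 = 38048 / 19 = 2002.53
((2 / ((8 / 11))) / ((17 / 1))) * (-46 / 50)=-253 / 1700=-0.15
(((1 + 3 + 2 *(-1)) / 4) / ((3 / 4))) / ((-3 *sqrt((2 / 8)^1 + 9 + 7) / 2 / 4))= -32 *sqrt(65) / 585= -0.44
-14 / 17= -0.82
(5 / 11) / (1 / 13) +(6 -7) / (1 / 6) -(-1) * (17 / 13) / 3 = 148 / 429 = 0.34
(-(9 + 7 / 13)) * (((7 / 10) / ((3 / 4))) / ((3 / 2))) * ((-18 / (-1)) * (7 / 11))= -48608 / 715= -67.98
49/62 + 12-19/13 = 9131/806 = 11.33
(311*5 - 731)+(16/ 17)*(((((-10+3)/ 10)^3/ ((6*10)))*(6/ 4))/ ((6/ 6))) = 35019657/ 42500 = 823.99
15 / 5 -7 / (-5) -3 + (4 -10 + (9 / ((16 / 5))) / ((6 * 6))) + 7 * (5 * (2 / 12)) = 1259 / 960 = 1.31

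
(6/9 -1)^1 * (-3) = 1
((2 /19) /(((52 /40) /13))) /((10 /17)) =34 /19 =1.79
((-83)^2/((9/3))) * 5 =34445/3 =11481.67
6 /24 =0.25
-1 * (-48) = 48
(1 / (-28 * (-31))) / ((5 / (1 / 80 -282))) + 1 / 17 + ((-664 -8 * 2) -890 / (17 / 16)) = -8957796303 / 5902400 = -1517.65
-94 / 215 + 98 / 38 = 8749 / 4085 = 2.14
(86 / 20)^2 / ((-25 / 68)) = -31433 / 625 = -50.29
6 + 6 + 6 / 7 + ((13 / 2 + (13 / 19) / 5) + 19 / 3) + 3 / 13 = 1351633 / 51870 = 26.06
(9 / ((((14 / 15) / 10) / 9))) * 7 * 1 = 6075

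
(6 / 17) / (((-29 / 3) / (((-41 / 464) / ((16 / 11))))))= 4059 / 1830016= 0.00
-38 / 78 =-19 / 39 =-0.49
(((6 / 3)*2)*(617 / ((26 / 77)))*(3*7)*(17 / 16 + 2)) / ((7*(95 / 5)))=6983823 / 1976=3534.32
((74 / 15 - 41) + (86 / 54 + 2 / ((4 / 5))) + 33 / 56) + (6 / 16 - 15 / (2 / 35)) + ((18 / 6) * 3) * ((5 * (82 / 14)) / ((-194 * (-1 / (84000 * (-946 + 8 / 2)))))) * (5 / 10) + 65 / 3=-19708906273999 / 366660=-53752539.88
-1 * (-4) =4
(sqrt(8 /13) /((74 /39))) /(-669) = -sqrt(26) /8251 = -0.00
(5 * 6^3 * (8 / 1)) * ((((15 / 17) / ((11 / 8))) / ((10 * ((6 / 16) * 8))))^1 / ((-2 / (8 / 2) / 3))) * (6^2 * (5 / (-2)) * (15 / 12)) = 23328000 / 187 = 124748.66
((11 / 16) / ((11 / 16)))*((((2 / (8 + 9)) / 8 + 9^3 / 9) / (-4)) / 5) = -5509 / 1360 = -4.05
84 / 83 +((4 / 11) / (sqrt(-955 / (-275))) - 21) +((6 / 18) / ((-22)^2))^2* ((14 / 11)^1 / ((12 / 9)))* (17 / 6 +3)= -153897738449 / 7699526208 +4* sqrt(10505) / 2101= -19.79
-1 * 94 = -94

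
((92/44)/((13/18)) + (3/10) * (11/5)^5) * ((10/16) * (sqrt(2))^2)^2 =82028379/2860000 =28.68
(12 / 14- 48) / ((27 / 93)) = -3410 / 21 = -162.38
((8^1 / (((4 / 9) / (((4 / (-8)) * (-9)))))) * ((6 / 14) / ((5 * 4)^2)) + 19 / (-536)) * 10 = 9631 / 18760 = 0.51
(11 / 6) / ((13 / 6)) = 11 / 13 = 0.85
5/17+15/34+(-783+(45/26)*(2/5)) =-345455/442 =-781.57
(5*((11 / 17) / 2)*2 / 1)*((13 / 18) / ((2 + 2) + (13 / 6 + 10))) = 715 / 4947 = 0.14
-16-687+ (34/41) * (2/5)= -144047/205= -702.67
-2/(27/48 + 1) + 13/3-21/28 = 691/300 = 2.30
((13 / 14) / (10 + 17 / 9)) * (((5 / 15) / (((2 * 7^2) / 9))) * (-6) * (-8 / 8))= 0.01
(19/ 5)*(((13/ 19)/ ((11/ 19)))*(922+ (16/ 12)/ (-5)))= 3415022/ 825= 4139.42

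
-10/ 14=-5/ 7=-0.71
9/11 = 0.82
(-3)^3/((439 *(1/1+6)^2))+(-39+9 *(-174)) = -34525182/21511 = -1605.00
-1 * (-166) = 166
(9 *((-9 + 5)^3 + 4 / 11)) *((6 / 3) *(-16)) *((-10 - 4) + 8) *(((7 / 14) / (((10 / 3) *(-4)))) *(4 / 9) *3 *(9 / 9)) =60480 / 11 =5498.18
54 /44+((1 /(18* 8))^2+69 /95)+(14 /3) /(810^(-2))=66346553949589 /21669120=3061801.95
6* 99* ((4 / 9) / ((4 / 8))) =528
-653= -653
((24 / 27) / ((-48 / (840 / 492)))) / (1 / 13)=-455 / 1107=-0.41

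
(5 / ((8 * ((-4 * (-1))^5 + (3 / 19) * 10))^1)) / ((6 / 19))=1805 / 935328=0.00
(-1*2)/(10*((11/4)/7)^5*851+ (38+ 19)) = -17210368/1175767493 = -0.01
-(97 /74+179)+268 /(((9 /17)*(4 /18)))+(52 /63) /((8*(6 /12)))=9780389 /4662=2097.90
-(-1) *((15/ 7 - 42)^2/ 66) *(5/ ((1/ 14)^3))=3632580/ 11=330234.55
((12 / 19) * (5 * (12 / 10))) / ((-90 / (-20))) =16 / 19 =0.84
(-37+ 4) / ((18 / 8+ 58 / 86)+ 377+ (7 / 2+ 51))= -0.08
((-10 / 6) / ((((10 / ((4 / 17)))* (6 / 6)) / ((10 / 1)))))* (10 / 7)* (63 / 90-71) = 14060 / 357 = 39.38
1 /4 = 0.25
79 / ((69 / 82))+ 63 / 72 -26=37955 / 552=68.76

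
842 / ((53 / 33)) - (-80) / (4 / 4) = 32026 / 53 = 604.26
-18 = -18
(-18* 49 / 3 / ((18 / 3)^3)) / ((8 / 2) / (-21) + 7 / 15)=-1715 / 348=-4.93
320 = 320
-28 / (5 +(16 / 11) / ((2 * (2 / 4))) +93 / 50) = -15400 / 4573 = -3.37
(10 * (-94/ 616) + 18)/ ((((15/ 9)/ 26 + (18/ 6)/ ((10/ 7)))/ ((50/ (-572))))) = -951375/ 1429736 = -0.67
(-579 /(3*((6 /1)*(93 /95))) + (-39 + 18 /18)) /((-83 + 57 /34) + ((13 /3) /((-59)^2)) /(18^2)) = 126349167762 /145009715839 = 0.87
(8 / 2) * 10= 40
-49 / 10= -4.90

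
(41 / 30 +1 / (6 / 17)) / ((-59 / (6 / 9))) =-14 / 295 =-0.05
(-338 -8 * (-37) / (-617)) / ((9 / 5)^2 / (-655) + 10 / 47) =-160730024250 / 98684831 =-1628.72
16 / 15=1.07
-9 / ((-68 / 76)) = 171 / 17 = 10.06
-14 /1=-14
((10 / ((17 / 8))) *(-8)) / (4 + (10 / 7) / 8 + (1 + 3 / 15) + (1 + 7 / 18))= -806400 / 144959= -5.56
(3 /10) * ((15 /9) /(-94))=-1 /188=-0.01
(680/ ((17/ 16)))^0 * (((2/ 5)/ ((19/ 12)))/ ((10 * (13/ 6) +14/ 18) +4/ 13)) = 1404/ 126445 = 0.01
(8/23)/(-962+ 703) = -8/5957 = -0.00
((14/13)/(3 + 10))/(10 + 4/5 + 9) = 70/16731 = 0.00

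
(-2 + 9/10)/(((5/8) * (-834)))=0.00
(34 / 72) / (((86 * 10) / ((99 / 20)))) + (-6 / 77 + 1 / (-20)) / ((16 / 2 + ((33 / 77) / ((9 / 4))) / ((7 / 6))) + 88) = 618603 / 445755200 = 0.00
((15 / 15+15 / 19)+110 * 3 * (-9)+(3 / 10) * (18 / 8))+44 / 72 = -20293763 / 6840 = -2966.92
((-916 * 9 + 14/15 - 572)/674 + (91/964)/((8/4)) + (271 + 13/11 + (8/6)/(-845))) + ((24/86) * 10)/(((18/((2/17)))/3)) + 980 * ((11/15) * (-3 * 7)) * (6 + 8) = -186326840363499117/882945092744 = -211028.80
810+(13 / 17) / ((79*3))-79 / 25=806.84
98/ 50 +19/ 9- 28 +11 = -2909/ 225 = -12.93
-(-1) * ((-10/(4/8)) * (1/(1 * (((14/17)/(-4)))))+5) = 715/7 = 102.14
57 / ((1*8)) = 57 / 8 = 7.12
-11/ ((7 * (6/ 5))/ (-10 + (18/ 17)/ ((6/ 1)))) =9185/ 714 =12.86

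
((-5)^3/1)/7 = -125/7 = -17.86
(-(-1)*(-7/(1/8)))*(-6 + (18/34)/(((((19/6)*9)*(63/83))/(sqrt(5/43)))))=336 -1328*sqrt(215)/41667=335.53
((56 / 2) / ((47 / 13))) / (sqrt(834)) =0.27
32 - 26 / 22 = 339 / 11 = 30.82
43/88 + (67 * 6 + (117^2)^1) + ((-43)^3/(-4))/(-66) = 13790.33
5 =5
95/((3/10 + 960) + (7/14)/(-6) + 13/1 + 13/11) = 62700/643103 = 0.10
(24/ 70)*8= 2.74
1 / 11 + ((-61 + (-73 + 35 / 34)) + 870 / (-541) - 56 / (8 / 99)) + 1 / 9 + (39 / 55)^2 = -414079137209 / 500776650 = -826.87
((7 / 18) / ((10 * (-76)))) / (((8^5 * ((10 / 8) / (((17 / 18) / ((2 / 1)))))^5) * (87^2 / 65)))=-129206987 / 125218097808998400000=-0.00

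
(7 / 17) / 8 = 7 / 136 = 0.05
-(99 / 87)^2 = -1089 / 841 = -1.29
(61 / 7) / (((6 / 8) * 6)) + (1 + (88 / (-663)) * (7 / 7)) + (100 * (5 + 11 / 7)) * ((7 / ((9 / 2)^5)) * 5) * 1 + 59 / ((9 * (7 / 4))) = 1736909273 / 91348803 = 19.01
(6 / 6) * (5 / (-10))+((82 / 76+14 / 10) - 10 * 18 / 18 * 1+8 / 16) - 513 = -98899 / 190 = -520.52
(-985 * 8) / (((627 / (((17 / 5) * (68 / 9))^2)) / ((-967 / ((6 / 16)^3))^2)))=-516255571245191397376 / 185118615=-2788782593501.96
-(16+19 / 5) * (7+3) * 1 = -198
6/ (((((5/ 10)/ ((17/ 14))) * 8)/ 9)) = 459/ 28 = 16.39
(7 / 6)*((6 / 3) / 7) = 1 / 3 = 0.33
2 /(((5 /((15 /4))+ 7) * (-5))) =-6 /125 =-0.05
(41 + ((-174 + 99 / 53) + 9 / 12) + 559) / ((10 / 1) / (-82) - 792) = -3725547 / 6885124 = -0.54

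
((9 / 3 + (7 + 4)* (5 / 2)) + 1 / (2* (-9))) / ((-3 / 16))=-4384 / 27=-162.37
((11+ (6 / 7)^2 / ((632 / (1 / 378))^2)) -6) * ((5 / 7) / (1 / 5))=9710047368025 / 543762652608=17.86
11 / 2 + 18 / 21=89 / 14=6.36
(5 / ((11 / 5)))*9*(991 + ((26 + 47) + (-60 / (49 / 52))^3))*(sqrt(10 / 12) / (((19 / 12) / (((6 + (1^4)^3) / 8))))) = -1701345907350*sqrt(30) / 3512663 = -2652874.85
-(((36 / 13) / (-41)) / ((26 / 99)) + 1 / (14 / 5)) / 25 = -9697 / 2425150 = -0.00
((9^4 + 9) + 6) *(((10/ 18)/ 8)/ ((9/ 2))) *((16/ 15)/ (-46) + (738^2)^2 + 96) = 56082207636453536/ 1863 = 30103171034059.87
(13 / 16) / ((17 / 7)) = 91 / 272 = 0.33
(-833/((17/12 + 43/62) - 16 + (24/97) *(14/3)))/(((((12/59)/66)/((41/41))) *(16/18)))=43892153613/1838140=23878.57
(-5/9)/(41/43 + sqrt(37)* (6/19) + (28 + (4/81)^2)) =-462220450932555/23985220572123901 + 5040914518170* sqrt(37)/23985220572123901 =-0.02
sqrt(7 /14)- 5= -5 + sqrt(2) /2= -4.29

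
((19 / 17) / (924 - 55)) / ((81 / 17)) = 19 / 70389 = 0.00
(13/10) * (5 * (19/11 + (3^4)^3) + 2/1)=189990918/55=3454380.33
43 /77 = 0.56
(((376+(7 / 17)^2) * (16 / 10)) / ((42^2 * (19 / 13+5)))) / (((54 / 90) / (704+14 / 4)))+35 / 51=2021816815 / 32117148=62.95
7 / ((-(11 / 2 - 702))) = 2 / 199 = 0.01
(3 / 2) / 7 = 3 / 14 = 0.21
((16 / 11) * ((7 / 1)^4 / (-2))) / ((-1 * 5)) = 19208 / 55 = 349.24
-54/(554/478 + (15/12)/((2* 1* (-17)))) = -65008/1351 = -48.12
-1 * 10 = -10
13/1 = 13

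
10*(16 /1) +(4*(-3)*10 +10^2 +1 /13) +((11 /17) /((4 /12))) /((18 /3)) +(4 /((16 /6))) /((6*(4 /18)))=250217 /1768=141.53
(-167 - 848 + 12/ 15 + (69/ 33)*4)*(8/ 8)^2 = -55321/ 55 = -1005.84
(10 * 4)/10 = 4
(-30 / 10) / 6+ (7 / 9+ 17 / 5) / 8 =1 / 45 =0.02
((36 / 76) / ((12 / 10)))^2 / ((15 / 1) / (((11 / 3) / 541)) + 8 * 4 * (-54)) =275 / 856292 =0.00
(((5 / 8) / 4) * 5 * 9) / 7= 225 / 224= 1.00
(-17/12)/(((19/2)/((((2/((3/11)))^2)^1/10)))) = -2057/2565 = -0.80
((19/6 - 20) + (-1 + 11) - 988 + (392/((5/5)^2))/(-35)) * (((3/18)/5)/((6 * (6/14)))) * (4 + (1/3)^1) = -56.51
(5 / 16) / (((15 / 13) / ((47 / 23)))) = 611 / 1104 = 0.55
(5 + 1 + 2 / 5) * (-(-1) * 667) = 4268.80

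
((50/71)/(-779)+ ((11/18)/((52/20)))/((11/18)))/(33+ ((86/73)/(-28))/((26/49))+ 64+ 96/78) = 80561340/20607193147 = 0.00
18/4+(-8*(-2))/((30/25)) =107/6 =17.83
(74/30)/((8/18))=111/20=5.55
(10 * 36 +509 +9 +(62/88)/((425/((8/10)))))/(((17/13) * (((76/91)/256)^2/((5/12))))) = 2262418195960832/86071425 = 26285357.72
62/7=8.86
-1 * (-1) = 1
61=61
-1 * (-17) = 17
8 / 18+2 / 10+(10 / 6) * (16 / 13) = 1577 / 585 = 2.70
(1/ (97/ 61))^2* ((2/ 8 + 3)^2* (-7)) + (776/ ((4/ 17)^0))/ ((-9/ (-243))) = 3149795945/ 150544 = 20922.76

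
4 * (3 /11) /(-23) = -12 /253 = -0.05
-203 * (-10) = 2030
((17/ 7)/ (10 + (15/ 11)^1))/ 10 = 187/ 8750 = 0.02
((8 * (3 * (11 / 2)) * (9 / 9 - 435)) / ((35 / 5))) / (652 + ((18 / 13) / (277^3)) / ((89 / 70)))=-25156388892063 / 2004150239359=-12.55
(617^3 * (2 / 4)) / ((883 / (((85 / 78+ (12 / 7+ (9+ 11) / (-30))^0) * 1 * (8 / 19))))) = 76572546838 / 654303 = 117029.19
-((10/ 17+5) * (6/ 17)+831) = -240729/ 289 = -832.97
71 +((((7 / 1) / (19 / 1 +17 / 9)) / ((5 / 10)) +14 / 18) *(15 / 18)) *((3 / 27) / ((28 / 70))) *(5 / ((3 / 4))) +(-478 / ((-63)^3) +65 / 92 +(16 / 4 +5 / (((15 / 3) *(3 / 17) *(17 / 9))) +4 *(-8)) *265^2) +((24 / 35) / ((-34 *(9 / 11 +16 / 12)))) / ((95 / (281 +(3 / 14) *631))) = -362744163519635623379 / 206626946897700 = -1755551.10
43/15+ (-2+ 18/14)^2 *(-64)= -21893/735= -29.79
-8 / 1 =-8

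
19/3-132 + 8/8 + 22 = -308/3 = -102.67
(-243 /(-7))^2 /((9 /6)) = 39366 /49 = 803.39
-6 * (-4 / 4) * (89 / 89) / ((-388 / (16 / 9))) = -8 / 291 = -0.03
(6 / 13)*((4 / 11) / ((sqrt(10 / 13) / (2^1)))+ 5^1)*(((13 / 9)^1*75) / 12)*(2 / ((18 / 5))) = 50*sqrt(130) / 297+ 625 / 54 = 13.49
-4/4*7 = -7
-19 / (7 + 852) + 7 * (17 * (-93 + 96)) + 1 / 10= 3067299 / 8590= 357.08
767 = 767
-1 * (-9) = 9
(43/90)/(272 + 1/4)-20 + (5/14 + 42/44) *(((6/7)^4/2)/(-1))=-16762666138/823627035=-20.35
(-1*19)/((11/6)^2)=-684/121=-5.65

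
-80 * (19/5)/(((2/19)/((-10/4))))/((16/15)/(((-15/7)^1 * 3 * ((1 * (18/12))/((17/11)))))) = -40206375/952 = -42233.59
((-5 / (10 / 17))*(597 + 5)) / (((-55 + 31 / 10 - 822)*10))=5117 / 8739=0.59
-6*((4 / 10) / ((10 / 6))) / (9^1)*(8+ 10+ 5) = -92 / 25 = -3.68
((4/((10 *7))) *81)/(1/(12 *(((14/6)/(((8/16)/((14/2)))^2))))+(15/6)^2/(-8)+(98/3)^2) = 2286144/526681735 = 0.00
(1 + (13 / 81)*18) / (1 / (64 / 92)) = 560 / 207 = 2.71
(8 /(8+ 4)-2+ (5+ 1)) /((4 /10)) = 35 /3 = 11.67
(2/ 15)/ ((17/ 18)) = 12/ 85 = 0.14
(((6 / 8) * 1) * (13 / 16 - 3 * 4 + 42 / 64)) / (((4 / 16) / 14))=-442.31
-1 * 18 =-18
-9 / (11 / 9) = -81 / 11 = -7.36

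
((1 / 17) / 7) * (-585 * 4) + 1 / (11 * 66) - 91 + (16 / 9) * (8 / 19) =-541266631 / 4924458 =-109.91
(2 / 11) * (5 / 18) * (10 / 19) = 50 / 1881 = 0.03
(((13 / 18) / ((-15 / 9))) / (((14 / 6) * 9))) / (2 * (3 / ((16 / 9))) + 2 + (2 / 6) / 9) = -156 / 40915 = -0.00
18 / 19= 0.95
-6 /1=-6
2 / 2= 1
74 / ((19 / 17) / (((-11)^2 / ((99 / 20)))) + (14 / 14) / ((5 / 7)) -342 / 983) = 272055080 / 4036001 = 67.41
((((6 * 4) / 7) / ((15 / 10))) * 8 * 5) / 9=640 / 63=10.16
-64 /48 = -4 /3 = -1.33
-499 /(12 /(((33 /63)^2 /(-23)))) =60379 /121716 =0.50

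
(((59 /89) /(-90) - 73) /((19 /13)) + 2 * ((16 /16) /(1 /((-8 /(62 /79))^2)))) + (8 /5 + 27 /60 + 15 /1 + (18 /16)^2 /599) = 98072497279379 /560681596224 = 174.92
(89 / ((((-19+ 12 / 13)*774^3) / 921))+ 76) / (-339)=-2760469963681 / 12313150501320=-0.22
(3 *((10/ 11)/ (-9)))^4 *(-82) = -820000/ 1185921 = -0.69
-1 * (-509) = 509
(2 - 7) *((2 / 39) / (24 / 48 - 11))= 0.02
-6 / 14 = -3 / 7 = -0.43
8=8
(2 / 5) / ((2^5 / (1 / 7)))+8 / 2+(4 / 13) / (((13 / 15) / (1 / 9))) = 1147387 / 283920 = 4.04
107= 107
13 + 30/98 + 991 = 49211/49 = 1004.31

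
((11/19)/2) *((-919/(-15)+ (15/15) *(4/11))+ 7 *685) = 21088/15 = 1405.87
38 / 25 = 1.52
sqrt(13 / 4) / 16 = sqrt(13) / 32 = 0.11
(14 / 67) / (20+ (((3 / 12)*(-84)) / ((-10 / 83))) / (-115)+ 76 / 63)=1014300 / 95581597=0.01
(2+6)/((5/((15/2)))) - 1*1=11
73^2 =5329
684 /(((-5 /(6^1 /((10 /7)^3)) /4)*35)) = -100548 /3125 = -32.18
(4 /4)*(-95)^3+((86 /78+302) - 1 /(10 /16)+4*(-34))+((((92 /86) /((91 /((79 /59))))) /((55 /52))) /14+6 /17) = -3885792090622418 /4533073545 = -857209.14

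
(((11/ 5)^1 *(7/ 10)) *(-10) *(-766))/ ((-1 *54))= -29491/ 135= -218.45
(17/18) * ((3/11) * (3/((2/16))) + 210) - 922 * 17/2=-251872/33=-7632.48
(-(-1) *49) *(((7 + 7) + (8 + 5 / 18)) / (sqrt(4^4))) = 19649 / 288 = 68.23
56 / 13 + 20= 316 / 13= 24.31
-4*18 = -72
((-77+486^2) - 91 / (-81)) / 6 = 9562865 / 243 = 39353.35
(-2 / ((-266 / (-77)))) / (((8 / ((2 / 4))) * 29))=-11 / 8816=-0.00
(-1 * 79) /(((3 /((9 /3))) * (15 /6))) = -158 /5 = -31.60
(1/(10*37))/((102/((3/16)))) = 1/201280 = 0.00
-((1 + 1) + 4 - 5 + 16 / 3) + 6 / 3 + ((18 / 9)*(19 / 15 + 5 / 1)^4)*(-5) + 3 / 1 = -156163292 / 10125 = -15423.54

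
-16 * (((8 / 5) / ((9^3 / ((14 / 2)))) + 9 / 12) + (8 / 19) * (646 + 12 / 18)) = -302556884 / 69255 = -4368.74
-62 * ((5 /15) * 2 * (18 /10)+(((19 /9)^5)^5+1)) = -28853714152965815362192444728264508 /3589489938459262943851245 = -8038388363.71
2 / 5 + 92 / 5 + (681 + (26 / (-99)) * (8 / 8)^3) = 346271 / 495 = 699.54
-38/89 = -0.43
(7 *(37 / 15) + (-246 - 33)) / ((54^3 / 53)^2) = -5514067 / 185961834720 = -0.00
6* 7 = 42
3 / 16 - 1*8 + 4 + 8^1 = 67 / 16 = 4.19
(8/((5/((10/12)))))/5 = 4/15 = 0.27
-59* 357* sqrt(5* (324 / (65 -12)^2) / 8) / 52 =-189567* sqrt(10) / 5512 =-108.76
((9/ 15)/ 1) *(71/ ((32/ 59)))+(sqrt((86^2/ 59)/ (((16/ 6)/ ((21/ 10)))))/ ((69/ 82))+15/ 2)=1763 *sqrt(2065)/ 6785+13767/ 160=97.85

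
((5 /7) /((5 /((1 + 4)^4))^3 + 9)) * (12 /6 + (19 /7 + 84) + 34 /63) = 54912109375 /7751953566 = 7.08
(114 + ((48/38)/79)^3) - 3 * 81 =-129.00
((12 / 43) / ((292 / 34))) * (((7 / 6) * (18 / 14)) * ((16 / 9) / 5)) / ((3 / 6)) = 544 / 15695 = 0.03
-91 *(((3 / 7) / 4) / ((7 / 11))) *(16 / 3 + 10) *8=-13156 / 7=-1879.43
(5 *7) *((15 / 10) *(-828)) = -43470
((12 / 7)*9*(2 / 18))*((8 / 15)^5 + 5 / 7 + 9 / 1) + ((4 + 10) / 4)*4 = 381111254 / 12403125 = 30.73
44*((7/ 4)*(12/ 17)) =924/ 17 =54.35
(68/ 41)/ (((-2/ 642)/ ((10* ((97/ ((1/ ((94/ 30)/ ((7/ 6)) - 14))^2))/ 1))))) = -664058051712/ 10045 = -66108317.74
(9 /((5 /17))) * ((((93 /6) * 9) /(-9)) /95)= -4743 /950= -4.99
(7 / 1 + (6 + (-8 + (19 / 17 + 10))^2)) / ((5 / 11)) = 49.98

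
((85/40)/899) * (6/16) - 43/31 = -79757/57536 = -1.39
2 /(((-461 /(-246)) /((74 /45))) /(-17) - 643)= -206312 /66336223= -0.00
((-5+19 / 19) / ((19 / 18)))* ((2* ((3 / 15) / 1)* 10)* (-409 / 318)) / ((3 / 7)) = 45808 / 1007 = 45.49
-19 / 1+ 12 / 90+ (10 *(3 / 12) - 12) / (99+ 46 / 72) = -1020251 / 53805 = -18.96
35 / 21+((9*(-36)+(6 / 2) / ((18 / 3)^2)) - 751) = -4293 / 4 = -1073.25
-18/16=-1.12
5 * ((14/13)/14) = 5/13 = 0.38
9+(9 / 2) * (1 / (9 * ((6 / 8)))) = 29 / 3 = 9.67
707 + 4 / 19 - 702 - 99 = -1782 / 19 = -93.79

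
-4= -4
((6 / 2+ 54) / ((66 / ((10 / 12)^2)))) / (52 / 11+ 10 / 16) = 475 / 4239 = 0.11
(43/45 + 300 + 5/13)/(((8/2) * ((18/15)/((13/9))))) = 44071/486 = 90.68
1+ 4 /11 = 15 /11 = 1.36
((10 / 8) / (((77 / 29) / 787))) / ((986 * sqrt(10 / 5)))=3935 * sqrt(2) / 20944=0.27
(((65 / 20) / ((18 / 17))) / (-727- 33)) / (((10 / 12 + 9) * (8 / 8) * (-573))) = 221 / 308319840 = 0.00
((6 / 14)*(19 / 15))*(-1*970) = -526.57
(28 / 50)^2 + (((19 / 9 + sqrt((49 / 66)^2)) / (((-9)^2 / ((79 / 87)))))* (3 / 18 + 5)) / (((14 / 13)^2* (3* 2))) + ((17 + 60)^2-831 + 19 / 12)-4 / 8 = 5099.42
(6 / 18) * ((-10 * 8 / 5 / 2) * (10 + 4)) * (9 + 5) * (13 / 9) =-20384 / 27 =-754.96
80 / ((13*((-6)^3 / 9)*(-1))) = 10 / 39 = 0.26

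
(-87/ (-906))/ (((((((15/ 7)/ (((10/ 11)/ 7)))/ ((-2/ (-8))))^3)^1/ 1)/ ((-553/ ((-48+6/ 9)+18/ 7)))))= 112259/ 27204788160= 0.00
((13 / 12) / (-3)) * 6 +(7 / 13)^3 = -26503 / 13182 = -2.01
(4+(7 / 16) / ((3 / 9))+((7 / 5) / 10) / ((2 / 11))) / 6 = 811 / 800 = 1.01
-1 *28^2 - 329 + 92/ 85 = -94513/ 85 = -1111.92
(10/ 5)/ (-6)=-1/ 3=-0.33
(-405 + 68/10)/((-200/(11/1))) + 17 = 38901/1000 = 38.90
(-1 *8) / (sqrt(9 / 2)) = -8 *sqrt(2) / 3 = -3.77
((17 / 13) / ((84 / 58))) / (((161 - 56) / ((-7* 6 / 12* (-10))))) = 493 / 1638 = 0.30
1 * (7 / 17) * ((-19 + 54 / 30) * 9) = -5418 / 85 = -63.74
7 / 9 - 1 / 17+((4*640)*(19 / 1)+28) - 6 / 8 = 29784797 / 612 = 48667.97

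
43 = 43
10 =10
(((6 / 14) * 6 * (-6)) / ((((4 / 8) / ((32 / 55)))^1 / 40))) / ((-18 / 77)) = 3072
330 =330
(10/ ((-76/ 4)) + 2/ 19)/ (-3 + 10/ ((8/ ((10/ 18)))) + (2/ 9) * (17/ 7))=2016/ 8455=0.24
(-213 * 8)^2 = 2903616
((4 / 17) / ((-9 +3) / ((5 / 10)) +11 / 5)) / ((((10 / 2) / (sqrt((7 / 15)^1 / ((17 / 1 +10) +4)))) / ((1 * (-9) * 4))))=0.02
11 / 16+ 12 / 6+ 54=56.69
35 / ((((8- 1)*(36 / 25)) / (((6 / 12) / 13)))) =125 / 936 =0.13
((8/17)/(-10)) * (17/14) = -2/35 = -0.06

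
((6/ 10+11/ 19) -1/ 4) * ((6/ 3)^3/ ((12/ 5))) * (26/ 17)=4589/ 969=4.74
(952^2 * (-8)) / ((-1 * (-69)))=-7250432 / 69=-105078.72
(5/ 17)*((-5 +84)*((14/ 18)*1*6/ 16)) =2765/ 408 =6.78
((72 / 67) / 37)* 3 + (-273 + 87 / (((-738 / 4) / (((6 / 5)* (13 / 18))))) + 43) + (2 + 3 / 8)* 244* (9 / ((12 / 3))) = 39281364037 / 36590040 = 1073.55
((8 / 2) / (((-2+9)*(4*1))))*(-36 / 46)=-18 / 161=-0.11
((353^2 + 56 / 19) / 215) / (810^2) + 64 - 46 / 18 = 61.45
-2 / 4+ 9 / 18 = 0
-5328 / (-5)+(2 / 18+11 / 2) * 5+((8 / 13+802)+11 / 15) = 443899 / 234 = 1897.00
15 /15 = 1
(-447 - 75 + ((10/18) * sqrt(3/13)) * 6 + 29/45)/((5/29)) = -680369/225 + 58 * sqrt(39)/39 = -3014.57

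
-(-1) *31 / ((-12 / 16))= -124 / 3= -41.33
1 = 1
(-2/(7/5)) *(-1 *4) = 40/7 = 5.71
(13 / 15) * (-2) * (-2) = 52 / 15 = 3.47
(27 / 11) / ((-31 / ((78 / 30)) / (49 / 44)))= -17199 / 75020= -0.23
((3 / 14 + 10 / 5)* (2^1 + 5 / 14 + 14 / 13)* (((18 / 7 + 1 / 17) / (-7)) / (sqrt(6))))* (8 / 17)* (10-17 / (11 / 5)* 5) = 90965625* sqrt(6) / 14175161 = 15.72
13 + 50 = 63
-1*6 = -6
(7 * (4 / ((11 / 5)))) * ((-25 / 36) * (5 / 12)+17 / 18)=9905 / 1188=8.34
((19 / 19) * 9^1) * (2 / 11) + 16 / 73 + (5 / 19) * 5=48385 / 15257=3.17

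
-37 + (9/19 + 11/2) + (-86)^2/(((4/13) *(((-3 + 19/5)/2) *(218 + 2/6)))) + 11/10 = 6105679/24890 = 245.31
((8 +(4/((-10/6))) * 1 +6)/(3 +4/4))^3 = 24389/1000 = 24.39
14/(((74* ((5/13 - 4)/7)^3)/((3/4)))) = -15824991/15365804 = -1.03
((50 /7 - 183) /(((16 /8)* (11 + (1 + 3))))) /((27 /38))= -23389 /2835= -8.25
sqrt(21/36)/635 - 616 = -616 +sqrt(21)/3810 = -616.00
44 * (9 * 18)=7128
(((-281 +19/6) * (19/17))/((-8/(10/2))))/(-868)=-158365/708288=-0.22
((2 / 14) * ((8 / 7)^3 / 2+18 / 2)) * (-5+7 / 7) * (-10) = 133720 / 2401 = 55.69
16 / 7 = 2.29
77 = 77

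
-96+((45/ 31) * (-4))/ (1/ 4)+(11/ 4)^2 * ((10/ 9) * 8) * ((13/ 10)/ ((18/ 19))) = -271007/ 10044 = -26.98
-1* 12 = -12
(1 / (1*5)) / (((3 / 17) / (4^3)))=1088 / 15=72.53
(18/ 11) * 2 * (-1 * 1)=-36/ 11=-3.27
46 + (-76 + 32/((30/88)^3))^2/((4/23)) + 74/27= 35063348481128/11390625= 3078263.79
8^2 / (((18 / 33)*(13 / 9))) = 1056 / 13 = 81.23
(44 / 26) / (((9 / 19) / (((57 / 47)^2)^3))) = 1592879438898 / 140129799277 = 11.37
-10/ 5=-2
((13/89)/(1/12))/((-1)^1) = -156/89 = -1.75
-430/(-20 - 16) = 215/18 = 11.94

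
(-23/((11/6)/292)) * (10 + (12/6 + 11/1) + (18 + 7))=-1934208/11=-175837.09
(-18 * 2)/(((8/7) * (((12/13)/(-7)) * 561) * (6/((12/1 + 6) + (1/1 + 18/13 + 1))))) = 6811/4488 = 1.52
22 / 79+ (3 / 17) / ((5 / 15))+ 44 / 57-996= -76123859 / 76551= -994.42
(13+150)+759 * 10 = 7753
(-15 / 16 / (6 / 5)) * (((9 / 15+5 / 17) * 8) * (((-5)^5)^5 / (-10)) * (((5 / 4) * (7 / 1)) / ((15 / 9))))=-118911266326904296875 / 136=-874347546521355124.08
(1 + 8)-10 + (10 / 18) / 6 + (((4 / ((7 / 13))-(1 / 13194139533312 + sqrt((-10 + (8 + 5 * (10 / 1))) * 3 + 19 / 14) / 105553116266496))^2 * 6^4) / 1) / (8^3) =138.78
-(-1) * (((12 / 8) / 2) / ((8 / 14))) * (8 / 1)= 21 / 2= 10.50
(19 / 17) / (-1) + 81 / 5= 1282 / 85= 15.08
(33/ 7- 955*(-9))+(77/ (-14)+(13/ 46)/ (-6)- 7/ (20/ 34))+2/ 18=248717323/ 28980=8582.38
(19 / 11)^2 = 361 / 121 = 2.98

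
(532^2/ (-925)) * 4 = -1132096/ 925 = -1223.89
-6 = -6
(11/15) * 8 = 88/15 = 5.87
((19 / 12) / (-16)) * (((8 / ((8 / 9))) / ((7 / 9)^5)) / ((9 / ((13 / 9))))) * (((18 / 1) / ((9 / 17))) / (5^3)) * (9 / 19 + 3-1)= -22716369 / 67228000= -0.34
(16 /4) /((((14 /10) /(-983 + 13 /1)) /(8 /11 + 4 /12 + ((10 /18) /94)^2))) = -40498930750 /13777533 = -2939.49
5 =5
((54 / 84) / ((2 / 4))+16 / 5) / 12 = 157 / 420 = 0.37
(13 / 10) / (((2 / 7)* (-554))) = -91 / 11080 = -0.01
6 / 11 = 0.55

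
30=30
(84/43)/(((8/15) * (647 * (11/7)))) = 2205/612062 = 0.00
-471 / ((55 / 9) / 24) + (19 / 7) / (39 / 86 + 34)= -2110016506 / 1140755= -1849.67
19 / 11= 1.73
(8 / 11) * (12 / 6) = 16 / 11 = 1.45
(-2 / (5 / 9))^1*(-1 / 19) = 18 / 95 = 0.19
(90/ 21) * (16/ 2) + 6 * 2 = 324/ 7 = 46.29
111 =111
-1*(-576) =576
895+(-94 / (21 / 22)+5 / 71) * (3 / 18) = 7859947 / 8946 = 878.60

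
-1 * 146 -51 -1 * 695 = -892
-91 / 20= -4.55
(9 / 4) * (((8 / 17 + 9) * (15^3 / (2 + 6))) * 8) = 4890375 / 68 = 71917.28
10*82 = 820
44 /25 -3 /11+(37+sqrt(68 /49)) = 2 * sqrt(17) /7+10584 /275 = 39.67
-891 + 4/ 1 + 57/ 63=-18608/ 21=-886.10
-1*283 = -283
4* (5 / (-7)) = -20 / 7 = -2.86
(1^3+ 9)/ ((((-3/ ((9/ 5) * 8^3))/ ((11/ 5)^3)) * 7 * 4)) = -1022208/ 875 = -1168.24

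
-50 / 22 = -25 / 11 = -2.27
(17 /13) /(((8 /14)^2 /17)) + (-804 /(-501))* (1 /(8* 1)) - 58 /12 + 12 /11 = 73981319 /1146288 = 64.54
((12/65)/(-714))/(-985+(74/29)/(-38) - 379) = 1102/5813633735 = 0.00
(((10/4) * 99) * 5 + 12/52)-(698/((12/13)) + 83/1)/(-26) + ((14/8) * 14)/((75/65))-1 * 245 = 816067/780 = 1046.24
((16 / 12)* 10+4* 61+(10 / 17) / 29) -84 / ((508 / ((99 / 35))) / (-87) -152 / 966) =295.16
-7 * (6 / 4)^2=-63 / 4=-15.75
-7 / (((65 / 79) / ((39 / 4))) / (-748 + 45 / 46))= 61965.45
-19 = -19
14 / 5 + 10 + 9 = 109 / 5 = 21.80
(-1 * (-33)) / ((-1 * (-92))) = 33 / 92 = 0.36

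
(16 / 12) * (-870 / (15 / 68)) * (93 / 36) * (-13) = 1589432 / 9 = 176603.56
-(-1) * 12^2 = 144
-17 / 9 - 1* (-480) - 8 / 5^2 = 107503 / 225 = 477.79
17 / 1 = 17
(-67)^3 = -300763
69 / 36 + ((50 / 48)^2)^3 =610421329 / 191102976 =3.19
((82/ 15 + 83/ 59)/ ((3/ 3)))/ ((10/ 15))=10.31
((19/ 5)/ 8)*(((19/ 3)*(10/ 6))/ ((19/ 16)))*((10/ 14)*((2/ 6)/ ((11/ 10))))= 0.91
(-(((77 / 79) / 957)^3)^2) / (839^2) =-117649 / 74199671936664716221832221569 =-0.00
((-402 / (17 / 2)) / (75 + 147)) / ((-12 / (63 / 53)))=1407 / 66674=0.02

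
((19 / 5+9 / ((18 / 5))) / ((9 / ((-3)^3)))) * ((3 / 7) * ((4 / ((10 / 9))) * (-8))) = 5832 / 25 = 233.28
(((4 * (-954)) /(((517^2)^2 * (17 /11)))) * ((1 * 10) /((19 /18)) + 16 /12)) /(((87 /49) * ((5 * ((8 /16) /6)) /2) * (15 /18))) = -167537664 /138266615079175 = -0.00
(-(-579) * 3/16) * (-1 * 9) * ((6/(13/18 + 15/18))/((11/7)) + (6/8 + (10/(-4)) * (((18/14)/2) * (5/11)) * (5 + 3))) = 12709629/4928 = 2579.06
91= 91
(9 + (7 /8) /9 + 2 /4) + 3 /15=3527 /360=9.80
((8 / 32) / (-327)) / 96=-1 / 125568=-0.00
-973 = -973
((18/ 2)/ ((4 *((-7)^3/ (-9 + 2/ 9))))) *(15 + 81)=1896/ 343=5.53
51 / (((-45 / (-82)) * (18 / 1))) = 697 / 135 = 5.16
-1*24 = -24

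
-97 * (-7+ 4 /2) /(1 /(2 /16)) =485 /8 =60.62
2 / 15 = 0.13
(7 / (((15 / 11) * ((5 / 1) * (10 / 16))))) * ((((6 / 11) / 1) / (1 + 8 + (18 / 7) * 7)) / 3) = 0.01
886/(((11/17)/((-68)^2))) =69646688/11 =6331517.09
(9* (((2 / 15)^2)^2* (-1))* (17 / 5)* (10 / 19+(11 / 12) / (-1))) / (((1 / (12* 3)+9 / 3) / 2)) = 48416 / 19415625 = 0.00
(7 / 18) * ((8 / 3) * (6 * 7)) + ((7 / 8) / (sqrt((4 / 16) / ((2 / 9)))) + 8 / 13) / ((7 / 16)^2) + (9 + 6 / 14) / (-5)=64 * sqrt(2) / 21 + 1286626 / 28665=49.19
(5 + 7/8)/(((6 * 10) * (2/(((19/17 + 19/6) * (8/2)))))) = 0.84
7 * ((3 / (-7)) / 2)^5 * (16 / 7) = -243 / 33614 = -0.01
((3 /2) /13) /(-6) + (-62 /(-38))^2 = 49611 /18772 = 2.64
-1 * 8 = -8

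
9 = 9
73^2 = 5329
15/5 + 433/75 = 658/75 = 8.77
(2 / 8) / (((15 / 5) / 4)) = 1 / 3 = 0.33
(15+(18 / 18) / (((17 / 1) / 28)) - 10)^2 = 12769 / 289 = 44.18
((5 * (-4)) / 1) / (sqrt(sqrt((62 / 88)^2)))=-40 * sqrt(341) / 31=-23.83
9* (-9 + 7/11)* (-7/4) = 1449/11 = 131.73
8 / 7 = 1.14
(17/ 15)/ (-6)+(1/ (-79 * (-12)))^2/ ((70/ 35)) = -565849/ 2995680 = -0.19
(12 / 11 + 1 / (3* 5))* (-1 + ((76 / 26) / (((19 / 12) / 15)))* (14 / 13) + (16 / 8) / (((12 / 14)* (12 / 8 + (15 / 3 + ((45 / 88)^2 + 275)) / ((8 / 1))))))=1266196206983 / 37866820563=33.44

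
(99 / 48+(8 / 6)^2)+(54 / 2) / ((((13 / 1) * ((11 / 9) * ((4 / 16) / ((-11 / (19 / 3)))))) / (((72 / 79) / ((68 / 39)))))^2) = 492307387729 / 93760889616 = 5.25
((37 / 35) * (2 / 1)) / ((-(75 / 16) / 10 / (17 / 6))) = -20128 / 1575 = -12.78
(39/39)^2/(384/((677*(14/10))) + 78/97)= 459683/555882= 0.83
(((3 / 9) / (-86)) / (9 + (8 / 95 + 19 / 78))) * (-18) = 22230 / 2972117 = 0.01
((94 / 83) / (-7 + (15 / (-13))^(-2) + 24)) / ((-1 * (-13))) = 10575 / 2154763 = 0.00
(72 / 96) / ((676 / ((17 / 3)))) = 17 / 2704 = 0.01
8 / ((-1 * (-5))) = 8 / 5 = 1.60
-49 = -49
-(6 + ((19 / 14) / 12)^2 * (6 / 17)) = -6.00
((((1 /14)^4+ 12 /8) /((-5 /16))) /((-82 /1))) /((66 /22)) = 11525 /590646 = 0.02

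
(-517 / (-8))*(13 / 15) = 6721 / 120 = 56.01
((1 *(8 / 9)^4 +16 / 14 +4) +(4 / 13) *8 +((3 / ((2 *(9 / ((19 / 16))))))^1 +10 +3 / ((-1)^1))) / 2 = 294735083 / 38211264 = 7.71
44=44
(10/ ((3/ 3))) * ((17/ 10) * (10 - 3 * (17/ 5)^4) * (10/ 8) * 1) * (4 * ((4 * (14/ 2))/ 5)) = -186068.78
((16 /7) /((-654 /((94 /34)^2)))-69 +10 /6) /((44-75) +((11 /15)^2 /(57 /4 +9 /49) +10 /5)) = 9454536247050 /4065158783063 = 2.33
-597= -597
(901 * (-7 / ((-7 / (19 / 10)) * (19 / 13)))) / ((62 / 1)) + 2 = 12953 / 620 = 20.89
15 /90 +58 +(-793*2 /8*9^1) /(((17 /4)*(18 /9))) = -7739 /51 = -151.75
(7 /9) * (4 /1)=28 /9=3.11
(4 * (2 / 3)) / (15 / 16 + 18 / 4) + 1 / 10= 1541 / 2610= 0.59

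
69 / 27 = 23 / 9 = 2.56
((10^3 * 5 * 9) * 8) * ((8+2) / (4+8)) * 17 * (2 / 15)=680000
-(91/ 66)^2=-8281/ 4356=-1.90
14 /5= 2.80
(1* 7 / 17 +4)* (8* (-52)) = -31200 / 17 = -1835.29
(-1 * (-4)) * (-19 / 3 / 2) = -38 / 3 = -12.67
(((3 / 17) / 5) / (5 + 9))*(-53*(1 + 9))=-159 / 119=-1.34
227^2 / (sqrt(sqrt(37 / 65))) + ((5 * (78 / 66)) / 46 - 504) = -254959 / 506 + 51529 * 37^(3 / 4) * 65^(1 / 4) / 37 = 58820.02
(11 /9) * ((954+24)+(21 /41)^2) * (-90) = -180890490 /1681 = -107608.86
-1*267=-267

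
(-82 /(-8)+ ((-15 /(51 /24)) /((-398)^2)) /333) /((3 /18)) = 3063810527 /49818058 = 61.50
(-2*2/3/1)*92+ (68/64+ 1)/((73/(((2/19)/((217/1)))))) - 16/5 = -4545986321/36117480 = -125.87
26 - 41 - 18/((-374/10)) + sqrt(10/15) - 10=-4585/187 + sqrt(6)/3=-23.70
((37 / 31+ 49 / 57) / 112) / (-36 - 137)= -907 / 8559348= -0.00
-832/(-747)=1.11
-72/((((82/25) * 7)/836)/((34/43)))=-25581600/12341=-2072.90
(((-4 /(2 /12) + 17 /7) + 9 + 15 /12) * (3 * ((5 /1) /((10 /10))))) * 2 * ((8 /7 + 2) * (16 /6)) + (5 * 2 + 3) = -138843 /49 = -2833.53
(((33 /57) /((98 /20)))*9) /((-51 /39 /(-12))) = 9.76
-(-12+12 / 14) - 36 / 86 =3228 / 301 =10.72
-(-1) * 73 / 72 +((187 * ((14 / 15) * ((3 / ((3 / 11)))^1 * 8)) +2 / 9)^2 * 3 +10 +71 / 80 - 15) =7643278530439 / 10800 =707710975.04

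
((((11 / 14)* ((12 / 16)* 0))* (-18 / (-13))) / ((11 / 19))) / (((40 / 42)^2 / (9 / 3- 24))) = 0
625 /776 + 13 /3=11963 /2328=5.14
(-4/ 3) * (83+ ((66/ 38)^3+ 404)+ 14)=-4629728/ 6859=-674.99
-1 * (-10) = 10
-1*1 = -1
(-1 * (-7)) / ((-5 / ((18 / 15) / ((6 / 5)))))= -7 / 5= -1.40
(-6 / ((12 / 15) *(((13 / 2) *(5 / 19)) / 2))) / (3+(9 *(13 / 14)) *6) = -133 / 806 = -0.17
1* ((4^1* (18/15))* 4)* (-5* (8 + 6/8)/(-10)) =84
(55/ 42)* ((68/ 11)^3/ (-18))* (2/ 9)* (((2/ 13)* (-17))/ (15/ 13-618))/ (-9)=26726720/ 14854307391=0.00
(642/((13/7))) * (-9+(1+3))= -22470/13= -1728.46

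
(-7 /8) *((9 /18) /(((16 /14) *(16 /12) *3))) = -49 /512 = -0.10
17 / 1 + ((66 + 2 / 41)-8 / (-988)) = 841117 / 10127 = 83.06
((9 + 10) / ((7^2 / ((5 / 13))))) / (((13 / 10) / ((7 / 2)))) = 475 / 1183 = 0.40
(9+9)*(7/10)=63/5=12.60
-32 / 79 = -0.41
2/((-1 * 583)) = -2/583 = -0.00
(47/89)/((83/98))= 4606/7387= 0.62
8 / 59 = 0.14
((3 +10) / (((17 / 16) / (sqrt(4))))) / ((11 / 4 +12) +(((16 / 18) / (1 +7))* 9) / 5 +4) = 8320 / 6443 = 1.29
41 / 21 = 1.95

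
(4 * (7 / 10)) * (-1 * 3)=-42 / 5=-8.40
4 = 4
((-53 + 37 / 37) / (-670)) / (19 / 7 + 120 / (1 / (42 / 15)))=182 / 794285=0.00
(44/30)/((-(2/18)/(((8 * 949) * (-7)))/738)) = 2588537952/5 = 517707590.40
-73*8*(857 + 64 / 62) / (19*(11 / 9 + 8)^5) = -917256300984 / 2320094938727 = -0.40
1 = 1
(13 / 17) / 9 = 0.08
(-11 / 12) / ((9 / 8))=-22 / 27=-0.81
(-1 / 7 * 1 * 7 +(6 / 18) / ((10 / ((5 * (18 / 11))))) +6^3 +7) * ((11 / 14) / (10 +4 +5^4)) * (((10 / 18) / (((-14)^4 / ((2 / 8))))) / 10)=815 / 8248068864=0.00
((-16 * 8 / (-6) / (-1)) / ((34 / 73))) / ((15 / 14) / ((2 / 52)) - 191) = 8176 / 29121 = 0.28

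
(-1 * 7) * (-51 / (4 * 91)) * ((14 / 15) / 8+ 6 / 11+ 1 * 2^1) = 29869 / 11440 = 2.61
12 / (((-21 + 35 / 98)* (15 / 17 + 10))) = -168 / 3145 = -0.05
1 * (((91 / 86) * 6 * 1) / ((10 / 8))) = 1092 / 215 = 5.08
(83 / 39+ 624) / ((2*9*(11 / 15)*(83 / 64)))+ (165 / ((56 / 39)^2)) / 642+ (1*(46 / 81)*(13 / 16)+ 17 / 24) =24433411883611 / 645192003456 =37.87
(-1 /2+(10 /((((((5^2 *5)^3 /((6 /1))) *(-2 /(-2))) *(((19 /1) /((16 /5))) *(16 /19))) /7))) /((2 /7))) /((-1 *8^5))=1952537 /128000000000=0.00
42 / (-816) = -7 / 136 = -0.05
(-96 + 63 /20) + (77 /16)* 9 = -3963 /80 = -49.54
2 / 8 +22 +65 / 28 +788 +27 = 5877 / 7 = 839.57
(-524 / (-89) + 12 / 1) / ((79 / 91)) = 144872 / 7031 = 20.60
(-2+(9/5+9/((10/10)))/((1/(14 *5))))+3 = 757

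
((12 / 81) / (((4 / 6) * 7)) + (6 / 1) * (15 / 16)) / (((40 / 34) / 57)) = 920873 / 3360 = 274.07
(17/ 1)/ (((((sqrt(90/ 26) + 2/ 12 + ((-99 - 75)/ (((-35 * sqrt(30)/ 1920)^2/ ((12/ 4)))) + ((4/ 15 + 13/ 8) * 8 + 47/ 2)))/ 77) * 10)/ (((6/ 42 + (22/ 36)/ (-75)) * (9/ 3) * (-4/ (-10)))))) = -971939468420921/ 2403341119643740875 - 571560451 * sqrt(65)/ 320445482619165450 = -0.00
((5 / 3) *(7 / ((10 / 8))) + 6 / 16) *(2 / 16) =233 / 192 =1.21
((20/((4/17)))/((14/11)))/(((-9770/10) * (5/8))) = -748/6839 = -0.11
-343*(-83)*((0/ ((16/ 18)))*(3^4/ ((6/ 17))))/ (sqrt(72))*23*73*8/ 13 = 0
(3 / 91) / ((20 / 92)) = 69 / 455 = 0.15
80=80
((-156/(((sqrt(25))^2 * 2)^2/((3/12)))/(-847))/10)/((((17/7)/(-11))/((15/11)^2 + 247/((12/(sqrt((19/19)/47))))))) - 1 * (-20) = 452539649/22627000 - 3211 * sqrt(47)/878900000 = 20.00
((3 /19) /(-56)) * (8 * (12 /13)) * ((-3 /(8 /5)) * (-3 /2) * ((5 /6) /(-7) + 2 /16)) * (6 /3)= -135 /193648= -0.00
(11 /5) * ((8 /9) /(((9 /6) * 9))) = 176 /1215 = 0.14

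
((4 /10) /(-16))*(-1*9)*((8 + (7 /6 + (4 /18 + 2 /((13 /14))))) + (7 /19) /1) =52957 /19760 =2.68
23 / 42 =0.55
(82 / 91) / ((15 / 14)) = 164 / 195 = 0.84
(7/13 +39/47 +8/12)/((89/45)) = 55950/54379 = 1.03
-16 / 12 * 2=-8 / 3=-2.67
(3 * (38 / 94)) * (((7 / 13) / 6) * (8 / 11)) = 532 / 6721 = 0.08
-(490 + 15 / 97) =-47545 / 97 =-490.15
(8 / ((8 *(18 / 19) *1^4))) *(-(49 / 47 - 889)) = 396473 / 423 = 937.29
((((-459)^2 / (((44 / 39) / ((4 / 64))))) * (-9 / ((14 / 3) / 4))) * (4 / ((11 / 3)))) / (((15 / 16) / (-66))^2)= -85189283712 / 175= -486795906.93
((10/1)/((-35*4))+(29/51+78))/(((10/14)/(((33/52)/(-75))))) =-616517/663000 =-0.93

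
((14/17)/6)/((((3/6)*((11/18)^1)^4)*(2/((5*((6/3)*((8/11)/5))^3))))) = 1003290624/8282047675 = 0.12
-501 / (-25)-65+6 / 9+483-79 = 26978 / 75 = 359.71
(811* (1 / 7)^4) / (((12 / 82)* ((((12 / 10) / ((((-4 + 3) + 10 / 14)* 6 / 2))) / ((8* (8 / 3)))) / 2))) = -10640320 / 151263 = -70.34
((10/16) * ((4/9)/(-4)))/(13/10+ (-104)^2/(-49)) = 1225/3870828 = 0.00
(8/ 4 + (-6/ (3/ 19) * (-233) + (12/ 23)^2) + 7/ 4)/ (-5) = -3748715/ 2116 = -1771.60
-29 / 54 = -0.54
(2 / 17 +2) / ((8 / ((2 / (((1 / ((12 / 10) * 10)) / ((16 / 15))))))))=576 / 85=6.78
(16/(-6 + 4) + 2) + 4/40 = -59/10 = -5.90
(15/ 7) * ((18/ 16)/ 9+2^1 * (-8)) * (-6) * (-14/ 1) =-2857.50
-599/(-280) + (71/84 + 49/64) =25201/6720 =3.75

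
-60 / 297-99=-9821 / 99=-99.20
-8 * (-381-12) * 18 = 56592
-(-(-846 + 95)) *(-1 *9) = 6759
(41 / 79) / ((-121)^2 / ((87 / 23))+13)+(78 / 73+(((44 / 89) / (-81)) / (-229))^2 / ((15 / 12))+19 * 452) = 228056165338772206203728567 / 26551908623426021959590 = 8589.07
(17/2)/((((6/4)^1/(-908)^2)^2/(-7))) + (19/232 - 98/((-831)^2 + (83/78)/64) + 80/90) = -129385310007397242434678863/7197921882360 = -17975370130715.47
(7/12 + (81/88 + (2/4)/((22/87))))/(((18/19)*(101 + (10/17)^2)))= 5046229/139181328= 0.04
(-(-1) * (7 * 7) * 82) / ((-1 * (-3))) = 4018 / 3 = 1339.33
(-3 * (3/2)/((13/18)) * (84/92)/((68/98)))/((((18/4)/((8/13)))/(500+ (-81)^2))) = -22745016/2873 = -7916.82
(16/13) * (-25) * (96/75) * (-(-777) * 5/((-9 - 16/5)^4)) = -1243200000/179995933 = -6.91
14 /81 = 0.17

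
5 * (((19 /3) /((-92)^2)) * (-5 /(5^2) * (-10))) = 95 /12696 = 0.01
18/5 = 3.60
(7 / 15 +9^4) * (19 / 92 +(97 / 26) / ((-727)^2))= 1284910282475 / 948181026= 1355.13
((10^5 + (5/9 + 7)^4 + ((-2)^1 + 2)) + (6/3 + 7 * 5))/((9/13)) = 8810413729/59049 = 149205.13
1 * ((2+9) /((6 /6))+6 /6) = 12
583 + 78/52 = 1169/2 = 584.50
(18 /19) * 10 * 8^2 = 11520 /19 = 606.32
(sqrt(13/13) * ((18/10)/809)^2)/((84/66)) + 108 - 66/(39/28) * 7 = -666130750217/2977888550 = -223.69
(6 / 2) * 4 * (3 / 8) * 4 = 18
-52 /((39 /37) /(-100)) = 14800 /3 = 4933.33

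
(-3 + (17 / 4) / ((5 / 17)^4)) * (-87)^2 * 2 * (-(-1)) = 10690130133 / 1250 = 8552104.11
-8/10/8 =-1/10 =-0.10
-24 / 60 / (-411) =0.00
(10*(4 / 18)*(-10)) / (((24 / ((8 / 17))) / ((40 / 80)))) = -100 / 459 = -0.22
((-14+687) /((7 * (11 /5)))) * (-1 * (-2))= 6730 /77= 87.40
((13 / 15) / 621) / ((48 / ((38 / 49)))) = 247 / 10954440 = 0.00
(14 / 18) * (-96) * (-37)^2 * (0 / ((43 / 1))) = 0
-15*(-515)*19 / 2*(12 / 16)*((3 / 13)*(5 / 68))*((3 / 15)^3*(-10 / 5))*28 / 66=-123291 / 19448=-6.34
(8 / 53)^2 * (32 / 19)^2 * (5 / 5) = 65536 / 1014049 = 0.06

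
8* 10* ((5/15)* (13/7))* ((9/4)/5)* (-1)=-156/7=-22.29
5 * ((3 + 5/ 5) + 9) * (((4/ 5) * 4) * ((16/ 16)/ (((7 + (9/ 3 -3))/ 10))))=2080/ 7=297.14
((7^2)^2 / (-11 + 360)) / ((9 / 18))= 4802 / 349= 13.76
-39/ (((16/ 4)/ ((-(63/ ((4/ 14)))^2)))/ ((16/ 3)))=2528253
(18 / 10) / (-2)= -9 / 10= -0.90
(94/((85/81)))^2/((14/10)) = 57972996/10115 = 5731.39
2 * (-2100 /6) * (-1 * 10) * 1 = 7000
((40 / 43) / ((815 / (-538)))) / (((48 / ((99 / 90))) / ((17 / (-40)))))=50303 / 8410800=0.01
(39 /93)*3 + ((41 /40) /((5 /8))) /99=97796 /76725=1.27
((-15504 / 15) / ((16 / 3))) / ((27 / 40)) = -2584 / 9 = -287.11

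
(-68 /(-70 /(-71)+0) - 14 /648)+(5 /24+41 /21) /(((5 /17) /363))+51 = 60073889 /22680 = 2648.76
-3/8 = -0.38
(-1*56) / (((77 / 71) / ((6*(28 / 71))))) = -1344 / 11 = -122.18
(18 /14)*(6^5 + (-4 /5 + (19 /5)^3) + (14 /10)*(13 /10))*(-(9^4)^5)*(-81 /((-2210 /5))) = -17353393538950366528299391917 /773500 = -22434897917195043992630.11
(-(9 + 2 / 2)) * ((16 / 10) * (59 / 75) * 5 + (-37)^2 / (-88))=61139 / 660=92.63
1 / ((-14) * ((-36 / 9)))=1 / 56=0.02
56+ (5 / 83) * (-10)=4598 / 83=55.40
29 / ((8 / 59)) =1711 / 8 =213.88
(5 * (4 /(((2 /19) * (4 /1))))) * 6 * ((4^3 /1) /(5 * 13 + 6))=18240 /71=256.90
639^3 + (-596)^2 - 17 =261272318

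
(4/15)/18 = 2/135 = 0.01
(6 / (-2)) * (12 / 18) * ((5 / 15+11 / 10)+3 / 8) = -217 / 60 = -3.62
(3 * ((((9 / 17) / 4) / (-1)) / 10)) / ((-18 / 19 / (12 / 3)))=57 / 340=0.17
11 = 11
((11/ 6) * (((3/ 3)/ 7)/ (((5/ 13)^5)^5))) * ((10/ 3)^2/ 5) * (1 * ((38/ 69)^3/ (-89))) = -8518385267386983210165652465554512/ 329366319715976715087890625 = -25862951.85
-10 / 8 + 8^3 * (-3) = -1537.25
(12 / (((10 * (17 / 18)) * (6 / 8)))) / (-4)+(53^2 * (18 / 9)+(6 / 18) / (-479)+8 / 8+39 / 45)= 228795599 / 40715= 5619.44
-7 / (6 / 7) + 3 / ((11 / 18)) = -215 / 66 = -3.26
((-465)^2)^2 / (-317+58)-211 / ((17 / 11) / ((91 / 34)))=-27023433564899 / 149702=-180514846.59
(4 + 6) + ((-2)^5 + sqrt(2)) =-22 + sqrt(2) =-20.59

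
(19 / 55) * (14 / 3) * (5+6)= 266 / 15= 17.73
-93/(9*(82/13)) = -403/246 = -1.64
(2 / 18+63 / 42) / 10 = 0.16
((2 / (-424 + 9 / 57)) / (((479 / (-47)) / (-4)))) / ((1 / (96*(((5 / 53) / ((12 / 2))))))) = -571520 / 204441511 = -0.00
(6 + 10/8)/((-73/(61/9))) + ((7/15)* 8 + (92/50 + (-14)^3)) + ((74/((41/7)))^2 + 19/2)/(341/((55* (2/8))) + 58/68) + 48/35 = -1315413963387877/481636253700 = -2731.14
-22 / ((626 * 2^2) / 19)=-209 / 1252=-0.17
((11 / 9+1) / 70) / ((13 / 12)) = 8 / 273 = 0.03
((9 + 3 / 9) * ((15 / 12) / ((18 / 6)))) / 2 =35 / 18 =1.94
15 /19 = 0.79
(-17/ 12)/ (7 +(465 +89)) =-1/ 396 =-0.00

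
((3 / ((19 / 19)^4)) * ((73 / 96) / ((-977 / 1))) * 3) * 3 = -657 / 31264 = -0.02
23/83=0.28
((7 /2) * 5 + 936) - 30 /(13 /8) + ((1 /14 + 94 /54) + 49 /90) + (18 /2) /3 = 23105507 /24570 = 940.40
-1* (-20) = 20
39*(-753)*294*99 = -854755902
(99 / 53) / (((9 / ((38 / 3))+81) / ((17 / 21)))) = 0.02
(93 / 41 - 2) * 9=99 / 41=2.41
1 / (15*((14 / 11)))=11 / 210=0.05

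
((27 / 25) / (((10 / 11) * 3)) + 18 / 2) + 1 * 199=52099 / 250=208.40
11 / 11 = 1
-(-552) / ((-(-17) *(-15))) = -184 / 85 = -2.16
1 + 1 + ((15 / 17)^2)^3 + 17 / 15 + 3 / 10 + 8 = 8620904917 / 724127070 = 11.91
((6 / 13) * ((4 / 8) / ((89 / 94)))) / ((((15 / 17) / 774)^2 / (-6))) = -32548997232 / 28925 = -1125289.45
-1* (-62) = 62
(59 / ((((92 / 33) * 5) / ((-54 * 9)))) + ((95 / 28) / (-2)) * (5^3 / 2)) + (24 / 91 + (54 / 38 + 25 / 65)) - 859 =-9607723767 / 3181360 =-3020.01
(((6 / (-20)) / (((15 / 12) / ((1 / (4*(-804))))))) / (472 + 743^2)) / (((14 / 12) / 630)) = 27 / 370189070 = 0.00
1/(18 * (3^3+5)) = 1/576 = 0.00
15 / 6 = 5 / 2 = 2.50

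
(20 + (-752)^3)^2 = 180845206874784144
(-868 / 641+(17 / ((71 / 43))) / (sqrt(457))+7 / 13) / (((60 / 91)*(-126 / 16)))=13594 / 86535- 19006*sqrt(457) / 4380345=0.06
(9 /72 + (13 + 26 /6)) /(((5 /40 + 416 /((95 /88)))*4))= 39805 /3515508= 0.01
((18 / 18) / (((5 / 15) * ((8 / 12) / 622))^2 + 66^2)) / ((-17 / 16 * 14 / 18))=-1128153744 / 4061071440083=-0.00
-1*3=-3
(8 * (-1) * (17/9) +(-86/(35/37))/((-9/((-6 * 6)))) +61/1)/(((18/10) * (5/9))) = -100097/315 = -317.77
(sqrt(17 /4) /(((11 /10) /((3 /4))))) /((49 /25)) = 375*sqrt(17) /2156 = 0.72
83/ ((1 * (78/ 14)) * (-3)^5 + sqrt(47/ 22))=-121135014/ 1975895335 - 4067 * sqrt(1034)/ 1975895335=-0.06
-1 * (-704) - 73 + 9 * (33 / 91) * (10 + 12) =63955 / 91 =702.80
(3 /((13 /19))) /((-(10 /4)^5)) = -1824 /40625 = -0.04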